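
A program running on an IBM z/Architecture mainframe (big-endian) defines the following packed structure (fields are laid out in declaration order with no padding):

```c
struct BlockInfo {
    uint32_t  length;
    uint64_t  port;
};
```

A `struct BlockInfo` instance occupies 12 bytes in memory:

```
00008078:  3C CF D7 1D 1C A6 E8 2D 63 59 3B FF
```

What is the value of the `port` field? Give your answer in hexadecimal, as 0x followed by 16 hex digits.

`port` follows `length` (4 bytes), so it starts at byte offset 4 and occupies 8 bytes.
Bytes at offsets 4..11: 1C A6 E8 2D 63 59 3B FF.
Big-endian: lowest address holds the most-significant byte.
The bytes are already most-significant first: 0x1CA6E82D63593BFF.

0x1CA6E82D63593BFF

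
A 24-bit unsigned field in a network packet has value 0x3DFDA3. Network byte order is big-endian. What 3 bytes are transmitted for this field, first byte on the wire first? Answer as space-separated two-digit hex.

3D FD A3

Split into bytes (most-significant first): 3D FD A3.
In big-endian order the high byte comes first in memory.
So the memory order matches the most-significant-first order: 3D FD A3.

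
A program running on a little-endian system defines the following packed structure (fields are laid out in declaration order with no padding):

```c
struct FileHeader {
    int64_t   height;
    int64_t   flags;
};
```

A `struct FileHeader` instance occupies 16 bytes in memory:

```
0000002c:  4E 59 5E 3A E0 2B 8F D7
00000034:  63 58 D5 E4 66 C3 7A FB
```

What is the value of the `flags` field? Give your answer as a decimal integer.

-325733176337672093

`flags` follows `height` (8 bytes), so it starts at byte offset 8 and occupies 8 bytes.
Bytes at offsets 8..15: 63 58 D5 E4 66 C3 7A FB.
In little-endian order the low byte comes first in memory.
Reassemble most-significant byte first: FB 7A C3 66 E4 D5 58 63 → 0xFB7AC366E4D55863.
Top bit is set, so as a signed 64-bit value this is 0xFB7AC366E4D55863 − 2^64 = -325733176337672093.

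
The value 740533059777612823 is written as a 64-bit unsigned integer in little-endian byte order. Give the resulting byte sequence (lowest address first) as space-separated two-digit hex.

17 4C 7A F4 E4 E6 46 0A

740533059777612823 in hexadecimal, padded to 64 bits, is 0x0A46E6E4F47A4C17.
Split into bytes (most-significant first): 0A 46 E6 E4 F4 7A 4C 17.
In little-endian order the low byte comes first in memory.
So at ascending addresses the bytes are 17 4C 7A F4 E4 E6 46 0A.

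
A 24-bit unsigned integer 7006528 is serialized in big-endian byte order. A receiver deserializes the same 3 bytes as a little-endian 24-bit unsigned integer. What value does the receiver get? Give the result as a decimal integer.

7006528 in 24-bit hexadecimal is 0x6AE940.
Stored big-endian, the bytes at ascending addresses are 6A E9 40.
Read back as little-endian, the first byte is least significant, giving 0x40E96A.
0x40E96A = 4254058.

4254058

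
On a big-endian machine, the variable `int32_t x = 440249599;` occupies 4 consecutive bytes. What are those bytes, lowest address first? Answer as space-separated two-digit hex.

1A 3D AC FF

440249599 in hexadecimal, padded to 32 bits, is 0x1A3DACFF.
Split into bytes (most-significant first): 1A 3D AC FF.
Big-endian: lowest address holds the most-significant byte.
So the memory order matches the most-significant-first order: 1A 3D AC FF.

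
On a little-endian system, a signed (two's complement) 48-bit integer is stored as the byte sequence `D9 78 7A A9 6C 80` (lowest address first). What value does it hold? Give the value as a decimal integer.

-140270788511527

Little-endian: lowest address holds the least-significant byte.
Reassemble most-significant byte first: 80 6C A9 7A 78 D9 → 0x806CA97A78D9.
Top bit is set, so as a signed 48-bit value this is 0x806CA97A78D9 − 2^48 = -140270788511527.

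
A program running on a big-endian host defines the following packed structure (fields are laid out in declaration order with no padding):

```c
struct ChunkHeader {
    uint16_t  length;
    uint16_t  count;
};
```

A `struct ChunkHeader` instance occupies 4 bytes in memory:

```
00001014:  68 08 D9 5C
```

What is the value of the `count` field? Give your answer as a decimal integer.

55644

`count` follows `length` (2 bytes), so it starts at byte offset 2 and occupies 2 bytes.
Bytes at offsets 2..3: D9 5C.
Big-endian: lowest address holds the most-significant byte.
The bytes are already most-significant first: 0xD95C.
0xD95C = 55644.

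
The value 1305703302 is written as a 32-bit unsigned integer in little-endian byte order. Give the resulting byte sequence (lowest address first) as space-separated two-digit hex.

86 73 D3 4D

1305703302 in hexadecimal, padded to 32 bits, is 0x4DD37386.
Split into bytes (most-significant first): 4D D3 73 86.
Little-endian: lowest address holds the least-significant byte.
So at ascending addresses the bytes are 86 73 D3 4D.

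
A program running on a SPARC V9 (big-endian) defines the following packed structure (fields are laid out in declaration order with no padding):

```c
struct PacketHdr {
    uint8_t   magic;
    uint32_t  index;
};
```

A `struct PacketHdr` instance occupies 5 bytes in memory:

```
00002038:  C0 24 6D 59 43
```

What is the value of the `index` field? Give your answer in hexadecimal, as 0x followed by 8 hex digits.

`index` follows `magic` (1 byte), so it starts at byte offset 1 and occupies 4 bytes.
Bytes at offsets 1..4: 24 6D 59 43.
In big-endian order the high byte comes first in memory.
The bytes are already most-significant first: 0x246D5943.

0x246D5943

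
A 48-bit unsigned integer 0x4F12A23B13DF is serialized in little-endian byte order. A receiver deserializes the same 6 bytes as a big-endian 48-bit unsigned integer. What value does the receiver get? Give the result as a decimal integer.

Stored little-endian, the bytes at ascending addresses are DF 13 3B A2 12 4F.
Read back as big-endian, the last byte is least significant, giving 0xDF133BA2124F.
0xDF133BA2124F = 245273697849935.

245273697849935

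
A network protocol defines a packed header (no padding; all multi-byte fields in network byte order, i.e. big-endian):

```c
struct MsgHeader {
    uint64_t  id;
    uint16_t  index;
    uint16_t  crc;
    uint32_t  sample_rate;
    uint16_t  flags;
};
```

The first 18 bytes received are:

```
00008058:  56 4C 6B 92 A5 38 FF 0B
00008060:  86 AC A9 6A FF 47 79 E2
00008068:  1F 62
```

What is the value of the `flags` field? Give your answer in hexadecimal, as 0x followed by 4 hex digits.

0x1F62

`flags` follows `id` (8 B), `index` (2 B), `crc` (2 B), `sample_rate` (4 B), so it starts at offset 8 + 2 + 2 + 4 = 16 and occupies 2 bytes.
Bytes at offsets 16..17: 1F 62.
In big-endian order the high byte comes first in memory.
The bytes are already most-significant first: 0x1F62.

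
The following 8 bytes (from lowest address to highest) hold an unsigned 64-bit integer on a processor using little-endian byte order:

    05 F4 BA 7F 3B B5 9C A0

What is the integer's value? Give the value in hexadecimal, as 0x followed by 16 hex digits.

0xA09CB53B7FBAF405

Little-endian stores the least-significant byte at the lowest address.
Reassemble most-significant byte first: A0 9C B5 3B 7F BA F4 05 → 0xA09CB53B7FBAF405.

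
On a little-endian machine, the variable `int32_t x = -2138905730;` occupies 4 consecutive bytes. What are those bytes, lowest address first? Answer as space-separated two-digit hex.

7E E3 82 80

Two's complement of -2138905730 in 32 bits: 2138905730 = 0x7F7D1C82; invert → 0x8082E37D; add 1 → 0x8082E37E.
Split into bytes (most-significant first): 80 82 E3 7E.
Little-endian stores the least-significant byte at the lowest address.
So at ascending addresses the bytes are 7E E3 82 80.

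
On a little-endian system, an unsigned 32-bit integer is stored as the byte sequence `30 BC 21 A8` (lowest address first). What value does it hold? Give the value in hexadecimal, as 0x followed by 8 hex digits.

Little-endian: lowest address holds the least-significant byte.
Reassemble most-significant byte first: A8 21 BC 30 → 0xA821BC30.

0xA821BC30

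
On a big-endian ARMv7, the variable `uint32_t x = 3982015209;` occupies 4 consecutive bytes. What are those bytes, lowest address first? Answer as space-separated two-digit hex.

3982015209 in hexadecimal, padded to 32 bits, is 0xED58BAE9.
Split into bytes (most-significant first): ED 58 BA E9.
In big-endian order the high byte comes first in memory.
So the memory order matches the most-significant-first order: ED 58 BA E9.

ED 58 BA E9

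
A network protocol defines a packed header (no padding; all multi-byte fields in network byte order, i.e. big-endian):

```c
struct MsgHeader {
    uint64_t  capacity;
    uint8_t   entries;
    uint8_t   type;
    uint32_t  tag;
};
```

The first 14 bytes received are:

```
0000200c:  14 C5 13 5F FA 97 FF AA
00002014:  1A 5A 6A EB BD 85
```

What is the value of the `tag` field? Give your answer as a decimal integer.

`tag` follows `capacity` (8 B), `entries` (1 B), `type` (1 B), so it starts at offset 8 + 1 + 1 = 10 and occupies 4 bytes.
Bytes at offsets 10..13: 6A EB BD 85.
In big-endian order the high byte comes first in memory.
The bytes are already most-significant first: 0x6AEBBD85.
0x6AEBBD85 = 1793834373.

1793834373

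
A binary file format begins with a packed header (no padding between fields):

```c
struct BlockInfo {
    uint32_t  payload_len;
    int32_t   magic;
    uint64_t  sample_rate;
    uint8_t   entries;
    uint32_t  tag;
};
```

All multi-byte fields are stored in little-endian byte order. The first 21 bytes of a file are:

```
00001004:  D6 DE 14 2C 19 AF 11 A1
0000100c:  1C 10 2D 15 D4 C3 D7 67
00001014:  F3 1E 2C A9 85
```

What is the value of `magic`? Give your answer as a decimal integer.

`magic` follows `payload_len` (4 bytes), so it starts at byte offset 4 and occupies 4 bytes.
Bytes at offsets 4..7: 19 AF 11 A1.
In little-endian order the low byte comes first in memory.
Reassemble most-significant byte first: A1 11 AF 19 → 0xA111AF19.
Top bit is set, so as a signed 32-bit value this is 0xA111AF19 − 2^32 = -1592676583.

-1592676583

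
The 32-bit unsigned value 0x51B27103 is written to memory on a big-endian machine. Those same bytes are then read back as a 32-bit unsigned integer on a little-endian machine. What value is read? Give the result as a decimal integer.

57782865

Stored big-endian, the bytes at ascending addresses are 51 B2 71 03.
Read back as little-endian, the first byte is least significant, giving 0x0371B251.
0x0371B251 = 57782865.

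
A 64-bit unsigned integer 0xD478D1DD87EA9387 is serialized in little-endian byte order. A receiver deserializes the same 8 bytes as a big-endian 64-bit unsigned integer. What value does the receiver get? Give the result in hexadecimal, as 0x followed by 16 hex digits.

0x8793EA87DDD178D4

Stored little-endian, the bytes at ascending addresses are 87 93 EA 87 DD D1 78 D4.
Read back as big-endian, the last byte is least significant, giving 0x8793EA87DDD178D4.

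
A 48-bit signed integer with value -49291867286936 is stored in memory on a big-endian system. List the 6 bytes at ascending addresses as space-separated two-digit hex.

D3 2B 57 C2 92 68

Two's complement of -49291867286936 in 48 bits: 49291867286936 = 0x2CD4A83D6D98; invert → 0xD32B57C29267; add 1 → 0xD32B57C29268.
Split into bytes (most-significant first): D3 2B 57 C2 92 68.
Big-endian stores the most-significant byte at the lowest address.
So the memory order matches the most-significant-first order: D3 2B 57 C2 92 68.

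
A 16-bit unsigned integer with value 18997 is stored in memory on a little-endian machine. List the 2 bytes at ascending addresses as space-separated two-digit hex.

18997 in hexadecimal, padded to 16 bits, is 0x4A35.
Split into bytes (most-significant first): 4A 35.
Little-endian stores the least-significant byte at the lowest address.
So at ascending addresses the bytes are 35 4A.

35 4A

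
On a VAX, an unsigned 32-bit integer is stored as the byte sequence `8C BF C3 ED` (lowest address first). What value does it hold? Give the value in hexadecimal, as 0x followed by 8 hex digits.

In little-endian order the low byte comes first in memory.
Reassemble most-significant byte first: ED C3 BF 8C → 0xEDC3BF8C.

0xEDC3BF8C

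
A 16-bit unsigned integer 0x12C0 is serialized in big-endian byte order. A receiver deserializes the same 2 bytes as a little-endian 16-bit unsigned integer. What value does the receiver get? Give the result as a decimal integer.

Stored big-endian, the bytes at ascending addresses are 12 C0.
Read back as little-endian, the first byte is least significant, giving 0xC012.
0xC012 = 49170.

49170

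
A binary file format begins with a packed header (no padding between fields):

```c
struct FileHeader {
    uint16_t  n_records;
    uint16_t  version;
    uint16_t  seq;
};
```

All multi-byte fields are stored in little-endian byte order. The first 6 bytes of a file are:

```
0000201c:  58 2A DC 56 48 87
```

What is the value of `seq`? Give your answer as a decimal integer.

`seq` follows `n_records` (2 B), `version` (2 B), so it starts at offset 2 + 2 = 4 and occupies 2 bytes.
Bytes at offsets 4..5: 48 87.
Little-endian stores the least-significant byte at the lowest address.
Reassemble most-significant byte first: 87 48 → 0x8748.
0x8748 = 34632.

34632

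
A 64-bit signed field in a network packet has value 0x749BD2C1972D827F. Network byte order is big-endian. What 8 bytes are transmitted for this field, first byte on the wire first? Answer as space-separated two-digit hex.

Split into bytes (most-significant first): 74 9B D2 C1 97 2D 82 7F.
In big-endian order the high byte comes first in memory.
So the memory order matches the most-significant-first order: 74 9B D2 C1 97 2D 82 7F.

74 9B D2 C1 97 2D 82 7F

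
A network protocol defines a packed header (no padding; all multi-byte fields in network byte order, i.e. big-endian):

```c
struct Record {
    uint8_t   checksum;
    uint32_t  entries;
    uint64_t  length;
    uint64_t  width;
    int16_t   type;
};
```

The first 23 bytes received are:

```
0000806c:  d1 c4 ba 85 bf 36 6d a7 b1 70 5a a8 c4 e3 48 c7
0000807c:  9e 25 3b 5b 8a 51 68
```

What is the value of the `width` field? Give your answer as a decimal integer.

16377559526976215946

`width` follows `checksum` (1 B), `entries` (4 B), `length` (8 B), so it starts at offset 1 + 4 + 8 = 13 and occupies 8 bytes.
Bytes at offsets 13..20: E3 48 C7 9E 25 3B 5B 8A.
In big-endian order the high byte comes first in memory.
The bytes are already most-significant first: 0xE348C79E253B5B8A.
0xE348C79E253B5B8A = 16377559526976215946.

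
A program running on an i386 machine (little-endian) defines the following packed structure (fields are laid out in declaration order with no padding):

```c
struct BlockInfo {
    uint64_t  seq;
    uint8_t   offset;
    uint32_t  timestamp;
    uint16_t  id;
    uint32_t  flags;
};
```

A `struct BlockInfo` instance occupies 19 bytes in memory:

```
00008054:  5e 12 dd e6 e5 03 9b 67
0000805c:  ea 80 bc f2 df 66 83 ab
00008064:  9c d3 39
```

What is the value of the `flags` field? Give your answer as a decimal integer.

970169515

`flags` follows `seq` (8 B), `offset` (1 B), `timestamp` (4 B), `id` (2 B), so it starts at offset 8 + 1 + 4 + 2 = 15 and occupies 4 bytes.
Bytes at offsets 15..18: AB 9C D3 39.
Little-endian: lowest address holds the least-significant byte.
Reassemble most-significant byte first: 39 D3 9C AB → 0x39D39CAB.
0x39D39CAB = 970169515.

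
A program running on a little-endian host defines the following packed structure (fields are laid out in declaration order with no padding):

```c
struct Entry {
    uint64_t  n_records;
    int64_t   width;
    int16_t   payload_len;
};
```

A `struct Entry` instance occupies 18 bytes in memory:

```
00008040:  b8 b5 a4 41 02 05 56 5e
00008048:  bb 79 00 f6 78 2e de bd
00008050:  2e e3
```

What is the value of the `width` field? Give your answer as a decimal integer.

-4765320258653226565

`width` follows `n_records` (8 bytes), so it starts at byte offset 8 and occupies 8 bytes.
Bytes at offsets 8..15: BB 79 00 F6 78 2E DE BD.
In little-endian order the low byte comes first in memory.
Reassemble most-significant byte first: BD DE 2E 78 F6 00 79 BB → 0xBDDE2E78F60079BB.
Top bit is set, so as a signed 64-bit value this is 0xBDDE2E78F60079BB − 2^64 = -4765320258653226565.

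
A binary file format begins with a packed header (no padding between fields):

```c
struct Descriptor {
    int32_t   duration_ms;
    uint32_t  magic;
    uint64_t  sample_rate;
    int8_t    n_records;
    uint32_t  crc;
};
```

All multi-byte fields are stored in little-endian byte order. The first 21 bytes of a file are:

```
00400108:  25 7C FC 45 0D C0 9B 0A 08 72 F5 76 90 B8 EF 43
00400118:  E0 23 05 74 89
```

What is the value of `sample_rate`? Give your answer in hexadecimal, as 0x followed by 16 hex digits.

`sample_rate` follows `duration_ms` (4 B), `magic` (4 B), so it starts at offset 4 + 4 = 8 and occupies 8 bytes.
Bytes at offsets 8..15: 08 72 F5 76 90 B8 EF 43.
Little-endian stores the least-significant byte at the lowest address.
Reassemble most-significant byte first: 43 EF B8 90 76 F5 72 08 → 0x43EFB89076F57208.

0x43EFB89076F57208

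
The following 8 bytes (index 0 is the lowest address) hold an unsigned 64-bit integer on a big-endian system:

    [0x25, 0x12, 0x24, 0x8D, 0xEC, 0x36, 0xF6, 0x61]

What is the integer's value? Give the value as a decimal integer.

In big-endian order the high byte comes first in memory.
The bytes are already most-significant first: 0x2512248DEC36F661.
0x2512248DEC36F661 = 2671237720956139105.

2671237720956139105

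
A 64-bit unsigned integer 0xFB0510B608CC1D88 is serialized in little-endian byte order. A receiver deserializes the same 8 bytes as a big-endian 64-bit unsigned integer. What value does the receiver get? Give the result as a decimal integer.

9808219901269116411

Stored little-endian, the bytes at ascending addresses are 88 1D CC 08 B6 10 05 FB.
Read back as big-endian, the last byte is least significant, giving 0x881DCC08B61005FB.
0x881DCC08B61005FB = 9808219901269116411.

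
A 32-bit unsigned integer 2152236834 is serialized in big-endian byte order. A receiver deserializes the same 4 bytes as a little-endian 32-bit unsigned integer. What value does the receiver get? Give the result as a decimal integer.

579291264

2152236834 in 32-bit hexadecimal is 0x80488722.
Stored big-endian, the bytes at ascending addresses are 80 48 87 22.
Read back as little-endian, the first byte is least significant, giving 0x22874880.
0x22874880 = 579291264.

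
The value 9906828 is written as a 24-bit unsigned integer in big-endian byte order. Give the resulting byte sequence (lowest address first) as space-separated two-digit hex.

9906828 in hexadecimal, padded to 24 bits, is 0x972A8C.
Split into bytes (most-significant first): 97 2A 8C.
Big-endian: lowest address holds the most-significant byte.
So the memory order matches the most-significant-first order: 97 2A 8C.

97 2A 8C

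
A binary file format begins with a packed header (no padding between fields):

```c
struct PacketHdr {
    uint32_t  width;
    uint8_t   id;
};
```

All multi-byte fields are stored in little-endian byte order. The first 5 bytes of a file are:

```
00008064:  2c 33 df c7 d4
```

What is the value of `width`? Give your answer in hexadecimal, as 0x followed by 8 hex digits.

`width` is the first field, at byte offset 0, occupying 4 bytes.
Bytes at offsets 0..3: 2C 33 DF C7.
Little-endian stores the least-significant byte at the lowest address.
Reassemble most-significant byte first: C7 DF 33 2C → 0xC7DF332C.

0xC7DF332C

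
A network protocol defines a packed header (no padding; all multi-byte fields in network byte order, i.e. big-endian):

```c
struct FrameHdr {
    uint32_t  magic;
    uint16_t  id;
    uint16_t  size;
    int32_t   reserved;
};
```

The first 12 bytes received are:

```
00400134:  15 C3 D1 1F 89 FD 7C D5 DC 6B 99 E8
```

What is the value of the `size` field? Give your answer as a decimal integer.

31957

`size` follows `magic` (4 B), `id` (2 B), so it starts at offset 4 + 2 = 6 and occupies 2 bytes.
Bytes at offsets 6..7: 7C D5.
Big-endian stores the most-significant byte at the lowest address.
The bytes are already most-significant first: 0x7CD5.
0x7CD5 = 31957.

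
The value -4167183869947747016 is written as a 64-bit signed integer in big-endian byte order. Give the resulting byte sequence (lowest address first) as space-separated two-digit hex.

C6 2B 30 59 56 06 E5 38

Two's complement of -4167183869947747016 in 64 bits: 4167183869947747016 = 0x39D4CFA6A9F91AC8; invert → 0xC62B30595606E537; add 1 → 0xC62B30595606E538.
Split into bytes (most-significant first): C6 2B 30 59 56 06 E5 38.
In big-endian order the high byte comes first in memory.
So the memory order matches the most-significant-first order: C6 2B 30 59 56 06 E5 38.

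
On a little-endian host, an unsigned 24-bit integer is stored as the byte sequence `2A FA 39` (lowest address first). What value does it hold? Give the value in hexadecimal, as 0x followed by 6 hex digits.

Little-endian stores the least-significant byte at the lowest address.
Reassemble most-significant byte first: 39 FA 2A → 0x39FA2A.

0x39FA2A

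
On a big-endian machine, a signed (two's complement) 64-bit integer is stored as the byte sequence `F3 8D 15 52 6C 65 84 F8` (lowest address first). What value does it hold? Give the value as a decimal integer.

-897037307026766600

Big-endian stores the most-significant byte at the lowest address.
The bytes are already most-significant first: 0xF38D15526C6584F8.
Top bit is set, so as a signed 64-bit value this is 0xF38D15526C6584F8 − 2^64 = -897037307026766600.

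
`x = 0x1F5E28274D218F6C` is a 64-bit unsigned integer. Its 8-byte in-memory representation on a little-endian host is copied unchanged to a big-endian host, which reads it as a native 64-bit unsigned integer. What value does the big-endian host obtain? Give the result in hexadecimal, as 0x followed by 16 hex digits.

Stored little-endian, the bytes at ascending addresses are 6C 8F 21 4D 27 28 5E 1F.
Read back as big-endian, the last byte is least significant, giving 0x6C8F214D27285E1F.

0x6C8F214D27285E1F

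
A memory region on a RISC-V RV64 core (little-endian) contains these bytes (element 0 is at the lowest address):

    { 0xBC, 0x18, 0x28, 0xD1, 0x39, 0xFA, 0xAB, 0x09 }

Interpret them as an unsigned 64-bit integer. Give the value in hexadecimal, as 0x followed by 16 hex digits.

0x09ABFA39D12818BC

Little-endian stores the least-significant byte at the lowest address.
Reassemble most-significant byte first: 09 AB FA 39 D1 28 18 BC → 0x09ABFA39D12818BC.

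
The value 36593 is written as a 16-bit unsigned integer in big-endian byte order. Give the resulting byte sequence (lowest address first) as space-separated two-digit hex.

36593 in hexadecimal, padded to 16 bits, is 0x8EF1.
Split into bytes (most-significant first): 8E F1.
Big-endian stores the most-significant byte at the lowest address.
So the memory order matches the most-significant-first order: 8E F1.

8E F1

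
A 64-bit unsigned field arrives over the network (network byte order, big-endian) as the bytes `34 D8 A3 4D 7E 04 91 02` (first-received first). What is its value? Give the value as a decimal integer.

3807973038163792130

In big-endian order the high byte comes first in memory.
The bytes are already most-significant first: 0x34D8A34D7E049102.
0x34D8A34D7E049102 = 3807973038163792130.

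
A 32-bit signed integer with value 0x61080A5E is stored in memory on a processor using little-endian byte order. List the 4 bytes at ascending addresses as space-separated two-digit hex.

5E 0A 08 61

Split into bytes (most-significant first): 61 08 0A 5E.
In little-endian order the low byte comes first in memory.
So at ascending addresses the bytes are 5E 0A 08 61.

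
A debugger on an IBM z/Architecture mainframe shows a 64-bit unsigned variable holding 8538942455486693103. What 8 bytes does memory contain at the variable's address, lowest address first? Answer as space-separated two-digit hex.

76 80 6A EC 08 C9 3E EF

8538942455486693103 in hexadecimal, padded to 64 bits, is 0x76806AEC08C93EEF.
Split into bytes (most-significant first): 76 80 6A EC 08 C9 3E EF.
Big-endian stores the most-significant byte at the lowest address.
So the memory order matches the most-significant-first order: 76 80 6A EC 08 C9 3E EF.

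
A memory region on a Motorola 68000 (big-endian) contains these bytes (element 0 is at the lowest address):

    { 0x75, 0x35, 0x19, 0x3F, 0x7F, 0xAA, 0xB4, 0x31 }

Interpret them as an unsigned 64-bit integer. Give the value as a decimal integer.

Big-endian stores the most-significant byte at the lowest address.
The bytes are already most-significant first: 0x7535193F7FAAB431.
0x7535193F7FAAB431 = 8445684436718761009.

8445684436718761009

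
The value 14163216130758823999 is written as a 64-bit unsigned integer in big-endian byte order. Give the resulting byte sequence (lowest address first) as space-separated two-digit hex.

C4 8D DA 07 EE F6 50 3F

14163216130758823999 in hexadecimal, padded to 64 bits, is 0xC48DDA07EEF6503F.
Split into bytes (most-significant first): C4 8D DA 07 EE F6 50 3F.
Big-endian: lowest address holds the most-significant byte.
So the memory order matches the most-significant-first order: C4 8D DA 07 EE F6 50 3F.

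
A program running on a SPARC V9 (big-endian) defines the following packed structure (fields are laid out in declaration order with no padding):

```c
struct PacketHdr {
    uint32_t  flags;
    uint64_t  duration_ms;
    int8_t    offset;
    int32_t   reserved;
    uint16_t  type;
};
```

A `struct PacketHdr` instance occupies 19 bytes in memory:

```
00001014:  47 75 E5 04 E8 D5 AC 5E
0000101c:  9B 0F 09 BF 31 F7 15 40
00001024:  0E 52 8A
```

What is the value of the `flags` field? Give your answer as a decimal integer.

`flags` is the first field, at byte offset 0, occupying 4 bytes.
Bytes at offsets 0..3: 47 75 E5 04.
Big-endian stores the most-significant byte at the lowest address.
The bytes are already most-significant first: 0x4775E504.
0x4775E504 = 1198908676.

1198908676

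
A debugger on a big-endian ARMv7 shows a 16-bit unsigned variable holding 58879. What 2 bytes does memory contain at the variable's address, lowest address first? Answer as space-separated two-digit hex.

58879 in hexadecimal, padded to 16 bits, is 0xE5FF.
Split into bytes (most-significant first): E5 FF.
Big-endian: lowest address holds the most-significant byte.
So the memory order matches the most-significant-first order: E5 FF.

E5 FF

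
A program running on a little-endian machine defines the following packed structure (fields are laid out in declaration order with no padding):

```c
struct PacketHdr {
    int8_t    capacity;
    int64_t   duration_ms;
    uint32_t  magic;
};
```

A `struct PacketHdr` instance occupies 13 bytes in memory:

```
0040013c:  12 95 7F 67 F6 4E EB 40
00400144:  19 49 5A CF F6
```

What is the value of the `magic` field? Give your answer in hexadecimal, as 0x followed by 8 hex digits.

0xF6CF5A49

`magic` follows `capacity` (1 B), `duration_ms` (8 B), so it starts at offset 1 + 8 = 9 and occupies 4 bytes.
Bytes at offsets 9..12: 49 5A CF F6.
Little-endian stores the least-significant byte at the lowest address.
Reassemble most-significant byte first: F6 CF 5A 49 → 0xF6CF5A49.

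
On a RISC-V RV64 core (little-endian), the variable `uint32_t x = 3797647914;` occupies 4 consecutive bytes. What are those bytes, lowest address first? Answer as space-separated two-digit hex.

3797647914 in hexadecimal, padded to 32 bits, is 0xE25B822A.
Split into bytes (most-significant first): E2 5B 82 2A.
In little-endian order the low byte comes first in memory.
So at ascending addresses the bytes are 2A 82 5B E2.

2A 82 5B E2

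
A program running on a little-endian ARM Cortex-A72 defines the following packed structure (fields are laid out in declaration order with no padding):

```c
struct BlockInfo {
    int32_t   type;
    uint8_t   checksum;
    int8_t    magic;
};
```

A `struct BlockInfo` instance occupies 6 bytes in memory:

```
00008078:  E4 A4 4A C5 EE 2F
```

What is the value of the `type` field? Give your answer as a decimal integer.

-984963868

`type` is the first field, at byte offset 0, occupying 4 bytes.
Bytes at offsets 0..3: E4 A4 4A C5.
In little-endian order the low byte comes first in memory.
Reassemble most-significant byte first: C5 4A A4 E4 → 0xC54AA4E4.
Top bit is set, so as a signed 32-bit value this is 0xC54AA4E4 − 2^32 = -984963868.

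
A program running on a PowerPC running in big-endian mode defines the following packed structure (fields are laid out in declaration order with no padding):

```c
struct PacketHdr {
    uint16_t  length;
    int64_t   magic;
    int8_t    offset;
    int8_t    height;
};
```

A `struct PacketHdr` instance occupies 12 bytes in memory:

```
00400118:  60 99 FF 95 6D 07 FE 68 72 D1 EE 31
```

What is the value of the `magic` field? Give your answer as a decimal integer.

`magic` follows `length` (2 bytes), so it starts at byte offset 2 and occupies 8 bytes.
Bytes at offsets 2..9: FF 95 6D 07 FE 68 72 D1.
Big-endian: lowest address holds the most-significant byte.
The bytes are already most-significant first: 0xFF956D07FE6872D1.
Top bit is set, so as a signed 64-bit value this is 0xFF956D07FE6872D1 − 2^64 = -29997941407583535.

-29997941407583535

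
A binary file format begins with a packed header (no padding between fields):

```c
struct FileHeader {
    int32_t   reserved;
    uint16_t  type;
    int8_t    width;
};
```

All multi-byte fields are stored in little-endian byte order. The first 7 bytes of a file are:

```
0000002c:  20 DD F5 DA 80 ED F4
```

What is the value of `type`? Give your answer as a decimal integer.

60800

`type` follows `reserved` (4 bytes), so it starts at byte offset 4 and occupies 2 bytes.
Bytes at offsets 4..5: 80 ED.
Little-endian stores the least-significant byte at the lowest address.
Reassemble most-significant byte first: ED 80 → 0xED80.
0xED80 = 60800.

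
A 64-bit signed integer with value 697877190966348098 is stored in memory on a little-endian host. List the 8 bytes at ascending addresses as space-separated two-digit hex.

42 89 65 90 9B 5B AF 09

697877190966348098 in hexadecimal, padded to 64 bits, is 0x09AF5B9B90658942.
Split into bytes (most-significant first): 09 AF 5B 9B 90 65 89 42.
In little-endian order the low byte comes first in memory.
So at ascending addresses the bytes are 42 89 65 90 9B 5B AF 09.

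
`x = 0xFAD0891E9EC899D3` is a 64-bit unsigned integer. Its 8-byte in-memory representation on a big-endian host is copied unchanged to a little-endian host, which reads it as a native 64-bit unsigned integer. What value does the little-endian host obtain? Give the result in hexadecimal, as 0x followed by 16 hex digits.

0xD399C89E1E89D0FA

Stored big-endian, the bytes at ascending addresses are FA D0 89 1E 9E C8 99 D3.
Read back as little-endian, the first byte is least significant, giving 0xD399C89E1E89D0FA.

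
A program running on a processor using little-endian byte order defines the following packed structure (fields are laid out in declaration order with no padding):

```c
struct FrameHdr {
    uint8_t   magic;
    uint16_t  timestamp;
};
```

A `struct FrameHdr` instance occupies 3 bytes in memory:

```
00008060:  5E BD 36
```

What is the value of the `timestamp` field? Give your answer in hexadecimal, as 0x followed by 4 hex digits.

`timestamp` follows `magic` (1 byte), so it starts at byte offset 1 and occupies 2 bytes.
Bytes at offsets 1..2: BD 36.
Little-endian: lowest address holds the least-significant byte.
Reassemble most-significant byte first: 36 BD → 0x36BD.

0x36BD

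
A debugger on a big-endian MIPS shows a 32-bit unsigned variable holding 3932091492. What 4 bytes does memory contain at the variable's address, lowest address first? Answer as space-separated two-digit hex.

EA 5E F4 64

3932091492 in hexadecimal, padded to 32 bits, is 0xEA5EF464.
Split into bytes (most-significant first): EA 5E F4 64.
Big-endian stores the most-significant byte at the lowest address.
So the memory order matches the most-significant-first order: EA 5E F4 64.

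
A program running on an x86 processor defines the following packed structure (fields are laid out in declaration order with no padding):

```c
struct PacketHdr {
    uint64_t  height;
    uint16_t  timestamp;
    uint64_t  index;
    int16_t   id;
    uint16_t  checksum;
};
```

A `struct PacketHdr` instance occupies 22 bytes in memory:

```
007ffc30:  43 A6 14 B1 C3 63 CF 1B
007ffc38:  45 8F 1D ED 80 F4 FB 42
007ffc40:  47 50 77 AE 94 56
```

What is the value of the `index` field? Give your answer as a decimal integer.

5784665896287005981

`index` follows `height` (8 B), `timestamp` (2 B), so it starts at offset 8 + 2 = 10 and occupies 8 bytes.
Bytes at offsets 10..17: 1D ED 80 F4 FB 42 47 50.
In little-endian order the low byte comes first in memory.
Reassemble most-significant byte first: 50 47 42 FB F4 80 ED 1D → 0x504742FBF480ED1D.
0x504742FBF480ED1D = 5784665896287005981.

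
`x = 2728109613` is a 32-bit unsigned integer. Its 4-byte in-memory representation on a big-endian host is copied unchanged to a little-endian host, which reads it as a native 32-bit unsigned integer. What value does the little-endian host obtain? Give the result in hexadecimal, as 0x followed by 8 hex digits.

2728109613 in 32-bit hexadecimal is 0xA29BA62D.
Stored big-endian, the bytes at ascending addresses are A2 9B A6 2D.
Read back as little-endian, the first byte is least significant, giving 0x2DA69BA2.

0x2DA69BA2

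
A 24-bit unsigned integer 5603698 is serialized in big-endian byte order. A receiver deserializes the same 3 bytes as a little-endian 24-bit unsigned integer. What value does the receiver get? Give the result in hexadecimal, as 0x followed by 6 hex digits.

5603698 in 24-bit hexadecimal is 0x558172.
Stored big-endian, the bytes at ascending addresses are 55 81 72.
Read back as little-endian, the first byte is least significant, giving 0x728155.

0x728155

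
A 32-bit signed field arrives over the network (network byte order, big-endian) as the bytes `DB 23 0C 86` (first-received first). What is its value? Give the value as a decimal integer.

-618460026

Big-endian stores the most-significant byte at the lowest address.
The bytes are already most-significant first: 0xDB230C86.
Top bit is set, so as a signed 32-bit value this is 0xDB230C86 − 2^32 = -618460026.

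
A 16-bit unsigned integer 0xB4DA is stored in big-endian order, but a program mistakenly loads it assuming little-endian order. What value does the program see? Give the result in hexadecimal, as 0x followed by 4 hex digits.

Stored big-endian, the bytes at ascending addresses are B4 DA.
Read back as little-endian, the first byte is least significant, giving 0xDAB4.

0xDAB4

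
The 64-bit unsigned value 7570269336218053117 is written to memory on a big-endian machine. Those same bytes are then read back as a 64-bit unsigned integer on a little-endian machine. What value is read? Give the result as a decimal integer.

7570269336218053117 in 64-bit hexadecimal is 0x690EFFDA2F4F29FD.
Stored big-endian, the bytes at ascending addresses are 69 0E FF DA 2F 4F 29 FD.
Read back as little-endian, the first byte is least significant, giving 0xFD294F2FDAFF0E69.
0xFD294F2FDAFF0E69 = 18242198832597110377.

18242198832597110377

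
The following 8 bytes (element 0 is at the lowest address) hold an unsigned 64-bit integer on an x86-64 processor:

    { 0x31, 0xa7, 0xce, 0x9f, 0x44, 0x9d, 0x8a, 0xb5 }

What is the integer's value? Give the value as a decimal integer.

13081440985715484465

In little-endian order the low byte comes first in memory.
Reassemble most-significant byte first: B5 8A 9D 44 9F CE A7 31 → 0xB58A9D449FCEA731.
0xB58A9D449FCEA731 = 13081440985715484465.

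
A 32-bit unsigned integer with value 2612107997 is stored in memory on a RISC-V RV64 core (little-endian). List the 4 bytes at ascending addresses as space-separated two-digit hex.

DD 9A B1 9B

2612107997 in hexadecimal, padded to 32 bits, is 0x9BB19ADD.
Split into bytes (most-significant first): 9B B1 9A DD.
Little-endian stores the least-significant byte at the lowest address.
So at ascending addresses the bytes are DD 9A B1 9B.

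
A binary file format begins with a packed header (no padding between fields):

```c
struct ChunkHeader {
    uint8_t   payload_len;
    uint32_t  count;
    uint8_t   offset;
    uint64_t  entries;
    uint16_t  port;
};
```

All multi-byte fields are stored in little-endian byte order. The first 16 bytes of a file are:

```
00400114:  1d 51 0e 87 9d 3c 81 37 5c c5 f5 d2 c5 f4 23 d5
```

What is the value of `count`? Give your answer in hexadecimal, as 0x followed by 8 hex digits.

0x9D870E51

`count` follows `payload_len` (1 byte), so it starts at byte offset 1 and occupies 4 bytes.
Bytes at offsets 1..4: 51 0E 87 9D.
Little-endian: lowest address holds the least-significant byte.
Reassemble most-significant byte first: 9D 87 0E 51 → 0x9D870E51.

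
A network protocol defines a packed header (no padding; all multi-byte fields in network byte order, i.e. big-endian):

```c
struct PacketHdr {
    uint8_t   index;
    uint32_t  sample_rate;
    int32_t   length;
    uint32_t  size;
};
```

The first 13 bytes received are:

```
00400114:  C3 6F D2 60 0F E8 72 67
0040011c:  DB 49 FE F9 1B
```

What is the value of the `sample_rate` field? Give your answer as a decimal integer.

1876058127

`sample_rate` follows `index` (1 byte), so it starts at byte offset 1 and occupies 4 bytes.
Bytes at offsets 1..4: 6F D2 60 0F.
In big-endian order the high byte comes first in memory.
The bytes are already most-significant first: 0x6FD2600F.
0x6FD2600F = 1876058127.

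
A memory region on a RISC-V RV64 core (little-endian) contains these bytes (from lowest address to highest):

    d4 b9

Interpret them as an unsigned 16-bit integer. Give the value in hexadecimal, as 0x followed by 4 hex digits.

0xB9D4

Little-endian stores the least-significant byte at the lowest address.
Reassemble most-significant byte first: B9 D4 → 0xB9D4.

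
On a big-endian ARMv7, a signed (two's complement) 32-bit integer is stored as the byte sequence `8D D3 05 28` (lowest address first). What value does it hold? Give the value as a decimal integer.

Big-endian: lowest address holds the most-significant byte.
The bytes are already most-significant first: 0x8DD30528.
Top bit is set, so as a signed 32-bit value this is 0x8DD30528 − 2^32 = -1915550424.

-1915550424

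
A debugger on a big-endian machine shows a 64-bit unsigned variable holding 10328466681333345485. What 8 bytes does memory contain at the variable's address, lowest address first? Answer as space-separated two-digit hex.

8F 56 15 B9 5F 54 EC CD

10328466681333345485 in hexadecimal, padded to 64 bits, is 0x8F5615B95F54ECCD.
Split into bytes (most-significant first): 8F 56 15 B9 5F 54 EC CD.
In big-endian order the high byte comes first in memory.
So the memory order matches the most-significant-first order: 8F 56 15 B9 5F 54 EC CD.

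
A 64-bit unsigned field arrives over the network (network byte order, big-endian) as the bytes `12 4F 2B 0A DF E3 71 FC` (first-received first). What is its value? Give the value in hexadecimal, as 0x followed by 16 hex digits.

In big-endian order the high byte comes first in memory.
The bytes are already most-significant first: 0x124F2B0ADFE371FC.

0x124F2B0ADFE371FC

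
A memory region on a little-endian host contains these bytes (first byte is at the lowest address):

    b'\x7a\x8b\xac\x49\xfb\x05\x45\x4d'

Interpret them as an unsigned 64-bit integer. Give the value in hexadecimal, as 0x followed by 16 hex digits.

0x4D4505FB49AC8B7A

Little-endian stores the least-significant byte at the lowest address.
Reassemble most-significant byte first: 4D 45 05 FB 49 AC 8B 7A → 0x4D4505FB49AC8B7A.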